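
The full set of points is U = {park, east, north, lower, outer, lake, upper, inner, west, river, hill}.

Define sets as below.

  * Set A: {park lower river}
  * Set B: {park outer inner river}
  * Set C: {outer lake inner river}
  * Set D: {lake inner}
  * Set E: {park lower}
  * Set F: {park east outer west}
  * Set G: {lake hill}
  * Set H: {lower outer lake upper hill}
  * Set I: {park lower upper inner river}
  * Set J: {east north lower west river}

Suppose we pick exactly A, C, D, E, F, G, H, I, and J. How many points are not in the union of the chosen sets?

0

Union of A, C, D, E, F, G, H, I, J = {park, east, north, lower, outer, lake, upper, inner, west, river, hill} — that's every point, so 0 are uncovered.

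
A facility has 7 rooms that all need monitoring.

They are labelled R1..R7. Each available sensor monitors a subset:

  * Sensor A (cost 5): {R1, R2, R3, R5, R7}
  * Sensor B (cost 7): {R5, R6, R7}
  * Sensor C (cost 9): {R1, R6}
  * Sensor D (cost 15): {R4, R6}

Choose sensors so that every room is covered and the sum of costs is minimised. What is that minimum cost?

A, D together cover every room (A ∪ D = {R1, R2, R3, R4, R5, R6, R7}); total cost 5 + 15 = 20.
The greedy pick A, B, D costs 27; no covering selection beats 20.

20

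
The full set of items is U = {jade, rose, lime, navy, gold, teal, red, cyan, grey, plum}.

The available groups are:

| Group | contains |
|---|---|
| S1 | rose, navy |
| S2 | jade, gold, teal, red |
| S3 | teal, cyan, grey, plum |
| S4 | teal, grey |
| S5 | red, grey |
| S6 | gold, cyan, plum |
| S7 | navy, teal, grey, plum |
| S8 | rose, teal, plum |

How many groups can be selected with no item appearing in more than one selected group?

3

S1, S5, S6 are pairwise disjoint (S1={rose,navy}; S5={red,grey}; S6={gold,cyan,plum}).
Every remaining group overlaps one of these, and no 4 of the listed groups are pairwise disjoint, so 3 is the maximum.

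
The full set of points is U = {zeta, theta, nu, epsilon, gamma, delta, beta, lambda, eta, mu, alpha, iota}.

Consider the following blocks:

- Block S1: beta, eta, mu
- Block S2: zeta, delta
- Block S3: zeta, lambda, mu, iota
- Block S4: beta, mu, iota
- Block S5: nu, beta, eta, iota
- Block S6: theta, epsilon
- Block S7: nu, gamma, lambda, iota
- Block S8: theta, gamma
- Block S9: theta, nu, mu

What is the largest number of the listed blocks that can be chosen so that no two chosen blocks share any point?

4

S1, S2, S6, S7 are pairwise disjoint (S1={beta,eta,mu}; S2={zeta,delta}; S6={theta,epsilon}; S7={nu,gamma,lambda,iota}).
Every remaining block overlaps one of these, and no 5 of the listed blocks are pairwise disjoint, so 4 is the maximum.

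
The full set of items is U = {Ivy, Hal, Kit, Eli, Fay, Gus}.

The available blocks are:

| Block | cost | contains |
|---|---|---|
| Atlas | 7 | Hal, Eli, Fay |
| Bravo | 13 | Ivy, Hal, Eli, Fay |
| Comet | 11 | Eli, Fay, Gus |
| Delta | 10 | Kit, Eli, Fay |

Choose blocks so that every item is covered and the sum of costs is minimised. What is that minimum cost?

34

Bravo, Comet, Delta together cover every item (Bravo ∪ Comet ∪ Delta = {Ivy, Hal, Kit, Eli, Fay, Gus}); total cost 13 + 11 + 10 = 34.
The greedy pick Atlas, Delta, Comet, Bravo costs 41; no covering selection beats 34.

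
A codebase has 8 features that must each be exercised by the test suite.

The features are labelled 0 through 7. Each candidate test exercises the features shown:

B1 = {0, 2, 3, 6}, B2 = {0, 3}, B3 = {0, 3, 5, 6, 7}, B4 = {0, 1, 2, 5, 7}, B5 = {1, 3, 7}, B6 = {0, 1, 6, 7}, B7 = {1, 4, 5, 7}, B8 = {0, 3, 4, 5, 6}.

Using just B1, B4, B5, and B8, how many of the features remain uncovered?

Union of B1, B4, B5, B8 = {0, 1, 2, 3, 4, 5, 6, 7} — that's every feature, so 0 are uncovered.

0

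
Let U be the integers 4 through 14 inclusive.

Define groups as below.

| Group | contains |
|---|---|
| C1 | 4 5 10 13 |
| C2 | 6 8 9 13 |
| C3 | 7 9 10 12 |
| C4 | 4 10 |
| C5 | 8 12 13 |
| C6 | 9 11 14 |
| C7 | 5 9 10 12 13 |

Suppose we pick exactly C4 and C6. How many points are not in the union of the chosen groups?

Union of C4, C6 = {4, 9, 10, 11, 14}.
Not covered: 5, 6, 7, 8, 12, 13 — 6 points.

6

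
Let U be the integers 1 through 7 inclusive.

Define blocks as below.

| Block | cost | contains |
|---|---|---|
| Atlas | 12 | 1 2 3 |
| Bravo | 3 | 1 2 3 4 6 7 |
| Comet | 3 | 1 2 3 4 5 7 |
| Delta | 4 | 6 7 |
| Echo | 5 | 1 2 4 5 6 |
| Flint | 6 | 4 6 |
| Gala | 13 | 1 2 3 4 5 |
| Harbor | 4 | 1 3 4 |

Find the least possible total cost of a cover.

Bravo, Comet together cover every item (Bravo ∪ Comet = {1, 2, 3, 4, 5, 6, 7}); total cost 3 + 3 = 6.
No covering selection has total cost below 6.

6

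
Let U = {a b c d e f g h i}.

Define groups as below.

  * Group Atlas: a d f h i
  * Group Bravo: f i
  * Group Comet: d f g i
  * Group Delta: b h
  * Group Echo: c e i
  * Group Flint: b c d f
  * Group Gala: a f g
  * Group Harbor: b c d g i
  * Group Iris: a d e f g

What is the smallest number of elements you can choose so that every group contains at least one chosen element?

3

Take T = {a, b, i}. Each listed group contains at least one of these, so T is a hitting set of size 3.
The groups Delta, Echo, Gala are pairwise disjoint, so any hitting set needs a separate element for each — at least 3. Hence 3 is optimal.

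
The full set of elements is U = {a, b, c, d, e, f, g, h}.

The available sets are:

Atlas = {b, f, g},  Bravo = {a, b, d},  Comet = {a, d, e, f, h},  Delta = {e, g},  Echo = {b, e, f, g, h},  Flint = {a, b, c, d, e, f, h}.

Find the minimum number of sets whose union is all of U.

Atlas and Flint together: Atlas ∪ Flint = {a, b, c, d, e, f, g, h} — every element is covered.
No single set has all 8 elements (the largest, Flint, has 7), so 2 is optimal.

2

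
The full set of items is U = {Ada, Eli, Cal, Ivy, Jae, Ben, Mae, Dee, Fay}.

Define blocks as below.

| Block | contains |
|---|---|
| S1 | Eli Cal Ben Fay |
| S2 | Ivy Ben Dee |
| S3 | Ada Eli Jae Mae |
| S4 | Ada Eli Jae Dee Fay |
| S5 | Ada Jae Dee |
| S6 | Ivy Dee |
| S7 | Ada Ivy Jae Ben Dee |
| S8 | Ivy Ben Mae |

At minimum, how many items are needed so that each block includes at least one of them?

H = {Eli, Ben, Dee} meets every block (each contains at least one member of H), and |H| = 3.
No choice of 2 items meets every block, so 3 is the minimum.

3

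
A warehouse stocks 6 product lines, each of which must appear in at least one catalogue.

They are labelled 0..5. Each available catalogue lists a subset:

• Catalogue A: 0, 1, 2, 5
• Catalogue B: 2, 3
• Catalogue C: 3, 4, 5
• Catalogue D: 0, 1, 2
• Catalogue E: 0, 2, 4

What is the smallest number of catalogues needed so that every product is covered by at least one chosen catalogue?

Take {C, D}. Their union is {0, 1, 2, 3, 4, 5}, which is all 6 products.
No single catalogue has all 6 products (the largest, A, has 4), so 2 is optimal.

2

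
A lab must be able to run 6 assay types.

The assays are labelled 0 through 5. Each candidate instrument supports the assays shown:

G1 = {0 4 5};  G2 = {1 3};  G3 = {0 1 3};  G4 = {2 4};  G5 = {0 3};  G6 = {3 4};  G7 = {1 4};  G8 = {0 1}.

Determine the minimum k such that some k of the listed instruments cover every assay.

3

G1 and G3 and G4 together: G1 ∪ G3 ∪ G4 = {0, 1, 2, 3, 4, 5} — every assay is covered.
Only G4 contains 2, so G4 is forced; the remaining 4 assays need at least 2 more instruments (each remaining instrument adds at most 3) — so at least 3 instruments are needed, and 3 is optimal.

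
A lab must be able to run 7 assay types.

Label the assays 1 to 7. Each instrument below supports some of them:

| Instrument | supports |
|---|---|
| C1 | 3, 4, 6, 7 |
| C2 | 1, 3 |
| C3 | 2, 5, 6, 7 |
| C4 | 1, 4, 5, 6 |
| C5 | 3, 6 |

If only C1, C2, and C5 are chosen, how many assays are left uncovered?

Union of C1, C2, C5 = {1, 3, 4, 6, 7}.
Not covered: 2, 5 — 2 assays.

2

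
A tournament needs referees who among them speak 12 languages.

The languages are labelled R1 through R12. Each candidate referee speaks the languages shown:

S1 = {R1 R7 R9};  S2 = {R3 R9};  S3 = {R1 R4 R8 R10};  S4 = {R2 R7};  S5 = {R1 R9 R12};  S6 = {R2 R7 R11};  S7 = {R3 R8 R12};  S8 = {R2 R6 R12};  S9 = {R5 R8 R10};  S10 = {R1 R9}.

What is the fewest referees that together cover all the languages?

5

S2 and S3 and S6 and S8 and S9 together: S2 ∪ S3 ∪ S6 ∪ S8 ∪ S9 = {R1, R2, R3, R4, R5, R6, R7, R8, R9, R10, R11, R12} — every language is covered.
No 4 of the 10 referees cover everything (all 210 combinations miss at least one language), so 5 is optimal.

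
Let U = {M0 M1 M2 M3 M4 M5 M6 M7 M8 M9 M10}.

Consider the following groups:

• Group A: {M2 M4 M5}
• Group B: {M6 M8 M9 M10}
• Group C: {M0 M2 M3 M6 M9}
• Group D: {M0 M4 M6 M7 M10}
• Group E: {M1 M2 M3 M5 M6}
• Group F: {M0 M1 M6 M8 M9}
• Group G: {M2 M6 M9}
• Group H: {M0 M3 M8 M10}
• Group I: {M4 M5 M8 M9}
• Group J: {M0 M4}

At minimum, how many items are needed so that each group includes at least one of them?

3

Take T = {M0, M4, M6}. Each listed group contains at least one of these, so T is a hitting set of size 3.
No choice of 2 items meets every group, so 3 is the minimum.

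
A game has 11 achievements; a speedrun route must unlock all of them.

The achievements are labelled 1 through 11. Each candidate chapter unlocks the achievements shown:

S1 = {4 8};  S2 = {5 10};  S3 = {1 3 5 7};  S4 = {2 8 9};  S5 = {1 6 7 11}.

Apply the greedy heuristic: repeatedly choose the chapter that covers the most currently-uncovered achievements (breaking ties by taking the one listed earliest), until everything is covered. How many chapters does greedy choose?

Greedy: pick S3 (covers 4 new) → pick S4 (covers 3 new) → pick S5 (covers 2 new) → pick S1 (covers 1 new) → pick S2 (covers 1 new). Total picks: 5.

5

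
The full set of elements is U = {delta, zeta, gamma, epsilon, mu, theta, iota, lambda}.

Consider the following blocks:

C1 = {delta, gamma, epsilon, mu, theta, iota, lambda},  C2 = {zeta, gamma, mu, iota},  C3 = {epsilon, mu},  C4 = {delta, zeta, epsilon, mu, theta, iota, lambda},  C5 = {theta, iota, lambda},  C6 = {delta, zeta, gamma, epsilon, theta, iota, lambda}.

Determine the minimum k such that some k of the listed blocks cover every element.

Take {C1, C6}. Their union is {delta, zeta, gamma, epsilon, mu, theta, iota, lambda}, which is all 8 elements.
No single block has all 8 elements (the largest, C1, has 7), so 2 is optimal.

2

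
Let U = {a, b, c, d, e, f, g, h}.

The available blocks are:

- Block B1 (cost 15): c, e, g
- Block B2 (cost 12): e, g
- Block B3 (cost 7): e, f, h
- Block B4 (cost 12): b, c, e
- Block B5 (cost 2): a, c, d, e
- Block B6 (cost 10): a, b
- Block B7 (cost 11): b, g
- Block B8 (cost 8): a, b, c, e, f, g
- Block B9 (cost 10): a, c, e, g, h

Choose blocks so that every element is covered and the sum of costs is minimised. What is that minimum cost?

17

B3, B5, B8 together cover every element (B3 ∪ B5 ∪ B8 = {a, b, c, d, e, f, g, h}); total cost 7 + 2 + 8 = 17.
No covering selection has total cost below 17.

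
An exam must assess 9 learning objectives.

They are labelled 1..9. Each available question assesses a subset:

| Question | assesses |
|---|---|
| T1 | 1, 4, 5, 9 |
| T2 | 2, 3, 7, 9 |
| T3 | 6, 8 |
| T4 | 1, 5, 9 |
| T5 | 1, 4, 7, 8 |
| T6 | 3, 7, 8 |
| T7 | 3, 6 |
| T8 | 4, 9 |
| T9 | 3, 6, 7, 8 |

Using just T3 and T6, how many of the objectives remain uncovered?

Union of T3, T6 = {3, 6, 7, 8}.
Not covered: 1, 2, 4, 5, 9 — 5 objectives.

5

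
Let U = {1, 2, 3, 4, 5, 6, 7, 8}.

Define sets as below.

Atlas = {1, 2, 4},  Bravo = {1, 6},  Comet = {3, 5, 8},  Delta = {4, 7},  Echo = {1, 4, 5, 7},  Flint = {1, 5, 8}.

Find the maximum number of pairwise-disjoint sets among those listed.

3

Bravo, Comet, Delta are pairwise disjoint (Bravo={1,6}; Comet={3,5,8}; Delta={4,7}).
Every remaining set overlaps one of these, and no 4 of the listed sets are pairwise disjoint, so 3 is the maximum.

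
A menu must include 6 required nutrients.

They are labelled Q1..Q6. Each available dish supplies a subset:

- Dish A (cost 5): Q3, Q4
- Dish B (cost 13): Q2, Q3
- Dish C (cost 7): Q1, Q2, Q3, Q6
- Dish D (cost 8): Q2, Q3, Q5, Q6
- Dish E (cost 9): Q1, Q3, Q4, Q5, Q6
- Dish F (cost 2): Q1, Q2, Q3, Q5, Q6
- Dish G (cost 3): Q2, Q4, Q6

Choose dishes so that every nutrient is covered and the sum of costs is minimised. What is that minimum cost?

F, G together cover every nutrient (F ∪ G = {Q1, Q2, Q3, Q4, Q5, Q6}); total cost 2 + 3 = 5.
No covering selection has total cost below 5.

5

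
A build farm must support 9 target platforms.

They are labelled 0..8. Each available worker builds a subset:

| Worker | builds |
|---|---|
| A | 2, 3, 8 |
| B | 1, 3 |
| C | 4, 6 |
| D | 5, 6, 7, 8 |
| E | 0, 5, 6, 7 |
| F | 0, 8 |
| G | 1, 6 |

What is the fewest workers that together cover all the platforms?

4

A and C and E and G together: A ∪ C ∪ E ∪ G = {0, 1, 2, 3, 4, 5, 6, 7, 8} — every platform is covered.
Only C contains 4, so C is forced; the remaining 7 platforms need at least 3 more workers (each remaining worker adds at most 3) — so at least 4 workers are needed, and 4 is optimal.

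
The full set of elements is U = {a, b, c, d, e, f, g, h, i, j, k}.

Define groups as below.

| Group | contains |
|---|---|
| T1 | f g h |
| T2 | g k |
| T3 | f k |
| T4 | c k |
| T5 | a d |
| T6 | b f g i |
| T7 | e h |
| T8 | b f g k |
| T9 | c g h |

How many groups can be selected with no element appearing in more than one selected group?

4

T4, T5, T6, T7 are pairwise disjoint (T4={c,k}; T5={a,d}; T6={b,f,g,i}; T7={e,h}).
Every remaining group overlaps one of these, and no 5 of the listed groups are pairwise disjoint, so 4 is the maximum.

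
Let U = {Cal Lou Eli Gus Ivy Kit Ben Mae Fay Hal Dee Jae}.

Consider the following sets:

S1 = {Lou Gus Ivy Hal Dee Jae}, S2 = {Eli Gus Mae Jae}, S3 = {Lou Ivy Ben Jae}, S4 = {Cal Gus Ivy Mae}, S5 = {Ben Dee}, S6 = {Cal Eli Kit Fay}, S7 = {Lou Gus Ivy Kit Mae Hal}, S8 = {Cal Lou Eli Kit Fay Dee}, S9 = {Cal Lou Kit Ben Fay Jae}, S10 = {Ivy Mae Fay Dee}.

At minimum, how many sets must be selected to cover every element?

3

Take {S7, S8, S9}. Their union is {Cal, Lou, Eli, Gus, Ivy, Kit, Ben, Mae, Fay, Hal, Dee, Jae}, which is all 12 elements.
No 2 of the 10 sets cover everything (all 45 combinations miss at least one element), so 3 is optimal.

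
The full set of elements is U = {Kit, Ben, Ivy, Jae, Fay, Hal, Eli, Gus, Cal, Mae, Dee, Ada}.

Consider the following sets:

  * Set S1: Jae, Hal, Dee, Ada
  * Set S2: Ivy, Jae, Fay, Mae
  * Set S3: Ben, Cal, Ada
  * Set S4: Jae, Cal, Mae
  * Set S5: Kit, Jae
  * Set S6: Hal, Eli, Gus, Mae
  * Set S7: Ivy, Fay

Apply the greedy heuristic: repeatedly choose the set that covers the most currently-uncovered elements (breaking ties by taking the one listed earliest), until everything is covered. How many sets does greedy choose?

Greedy: pick S1 (covers 4 new) → pick S2 (covers 3 new) → pick S3 (covers 2 new) → pick S6 (covers 2 new) → pick S5 (covers 1 new). Total picks: 5.

5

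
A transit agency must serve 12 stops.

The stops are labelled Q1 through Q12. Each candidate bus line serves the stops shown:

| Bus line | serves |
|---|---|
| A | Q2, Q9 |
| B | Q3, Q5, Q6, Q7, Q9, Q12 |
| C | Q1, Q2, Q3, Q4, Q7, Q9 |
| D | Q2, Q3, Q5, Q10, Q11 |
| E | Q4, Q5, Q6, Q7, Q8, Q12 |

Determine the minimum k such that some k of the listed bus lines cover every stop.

Take {C, D, E}. Their union is {Q1, Q2, Q3, Q4, Q5, Q6, Q7, Q8, Q9, Q10, Q11, Q12}, which is all 12 stops.
Only C contains Q1, so C is forced; the remaining 6 stops need at least 2 more bus lines (each remaining bus line adds at most 4) — so at least 3 bus lines are needed, and 3 is optimal.

3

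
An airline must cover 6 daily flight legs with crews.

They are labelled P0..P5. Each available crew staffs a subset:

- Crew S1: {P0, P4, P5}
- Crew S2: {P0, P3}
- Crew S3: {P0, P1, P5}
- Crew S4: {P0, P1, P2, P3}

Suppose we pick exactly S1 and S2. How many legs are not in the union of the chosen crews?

Union of S1, S2 = {P0, P3, P4, P5}.
Not covered: P1, P2 — 2 legs.

2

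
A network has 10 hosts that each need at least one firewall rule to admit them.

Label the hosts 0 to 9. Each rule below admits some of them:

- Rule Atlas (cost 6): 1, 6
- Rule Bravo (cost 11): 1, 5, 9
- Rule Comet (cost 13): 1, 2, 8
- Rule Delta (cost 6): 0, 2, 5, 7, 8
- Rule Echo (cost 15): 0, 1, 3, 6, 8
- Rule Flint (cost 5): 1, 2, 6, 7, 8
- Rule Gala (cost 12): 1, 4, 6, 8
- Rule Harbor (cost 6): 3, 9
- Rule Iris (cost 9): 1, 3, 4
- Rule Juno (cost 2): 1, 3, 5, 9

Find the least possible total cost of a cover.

Delta, Gala, Juno together cover every host (Delta ∪ Gala ∪ Juno = {0, 1, 2, 3, 4, 5, 6, 7, 8, 9}); total cost 6 + 12 + 2 = 20.
The greedy pick Juno, Flint, Delta, Iris costs 22; no covering selection beats 20.

20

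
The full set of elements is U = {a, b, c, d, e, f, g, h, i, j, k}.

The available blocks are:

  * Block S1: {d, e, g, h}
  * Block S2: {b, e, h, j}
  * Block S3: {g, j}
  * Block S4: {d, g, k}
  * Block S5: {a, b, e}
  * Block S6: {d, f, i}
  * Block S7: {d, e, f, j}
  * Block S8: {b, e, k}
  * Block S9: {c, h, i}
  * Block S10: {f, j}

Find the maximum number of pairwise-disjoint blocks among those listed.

S4, S5, S9, S10 are pairwise disjoint (S4={d,g,k}; S5={a,b,e}; S9={c,h,i}; S10={f,j}).
Every remaining block overlaps one of these, and no 5 of the listed blocks are pairwise disjoint, so 4 is the maximum.

4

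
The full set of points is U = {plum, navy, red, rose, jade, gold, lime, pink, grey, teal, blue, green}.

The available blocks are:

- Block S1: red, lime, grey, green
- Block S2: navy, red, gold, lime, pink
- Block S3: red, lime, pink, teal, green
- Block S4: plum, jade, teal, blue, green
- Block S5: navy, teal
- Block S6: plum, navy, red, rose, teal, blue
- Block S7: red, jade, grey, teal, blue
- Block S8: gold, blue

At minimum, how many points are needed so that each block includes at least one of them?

3

H = {lime, teal, blue} meets every block (each contains at least one member of H), and |H| = 3.
The blocks S1, S5, S8 are pairwise disjoint, so any hitting set needs a separate point for each — at least 3. Hence 3 is optimal.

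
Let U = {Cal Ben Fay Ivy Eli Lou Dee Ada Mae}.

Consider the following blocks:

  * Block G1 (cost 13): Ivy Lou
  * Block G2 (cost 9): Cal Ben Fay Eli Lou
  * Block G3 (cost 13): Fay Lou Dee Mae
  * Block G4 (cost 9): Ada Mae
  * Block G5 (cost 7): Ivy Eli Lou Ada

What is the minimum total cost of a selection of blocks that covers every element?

G2, G3, G5 together cover every element (G2 ∪ G3 ∪ G5 = {Cal, Ben, Fay, Ivy, Eli, Lou, Dee, Ada, Mae}); total cost 9 + 13 + 7 = 29.
No covering selection has total cost below 29.

29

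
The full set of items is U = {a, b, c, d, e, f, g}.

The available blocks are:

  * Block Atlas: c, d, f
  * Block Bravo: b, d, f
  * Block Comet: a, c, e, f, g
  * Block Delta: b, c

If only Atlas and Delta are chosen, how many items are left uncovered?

3

Union of Atlas, Delta = {b, c, d, f}.
Not covered: a, e, g — 3 items.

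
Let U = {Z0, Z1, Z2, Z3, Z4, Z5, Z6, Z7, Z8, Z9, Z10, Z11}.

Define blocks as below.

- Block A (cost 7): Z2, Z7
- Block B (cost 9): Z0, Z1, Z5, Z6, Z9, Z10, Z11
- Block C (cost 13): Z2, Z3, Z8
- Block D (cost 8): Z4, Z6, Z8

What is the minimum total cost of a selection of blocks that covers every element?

37

A, B, C, D together cover every element (A ∪ B ∪ C ∪ D = {Z0, Z1, Z2, Z3, Z4, Z5, Z6, Z7, Z8, Z9, Z10, Z11}); total cost 7 + 9 + 13 + 8 = 37.
No covering selection has total cost below 37.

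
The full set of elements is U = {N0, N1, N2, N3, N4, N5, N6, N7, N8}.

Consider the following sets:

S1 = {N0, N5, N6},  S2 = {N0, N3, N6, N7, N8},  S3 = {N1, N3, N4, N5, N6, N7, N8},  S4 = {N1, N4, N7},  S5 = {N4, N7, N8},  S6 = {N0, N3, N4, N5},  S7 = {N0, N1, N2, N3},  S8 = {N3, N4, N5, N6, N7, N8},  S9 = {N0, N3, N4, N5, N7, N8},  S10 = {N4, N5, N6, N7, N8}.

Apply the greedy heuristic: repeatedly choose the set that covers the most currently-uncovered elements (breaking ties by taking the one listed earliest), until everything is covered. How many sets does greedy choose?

2

Greedy: pick S3 (covers 7 new) → pick S7 (covers 2 new). Total picks: 2.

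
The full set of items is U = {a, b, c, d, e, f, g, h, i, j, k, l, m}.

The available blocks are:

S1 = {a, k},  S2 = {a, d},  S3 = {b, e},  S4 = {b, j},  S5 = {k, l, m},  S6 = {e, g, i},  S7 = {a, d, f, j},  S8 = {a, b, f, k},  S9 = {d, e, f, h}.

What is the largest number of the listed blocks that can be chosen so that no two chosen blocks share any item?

4

S2, S4, S5, S6 are pairwise disjoint (S2={a,d}; S4={b,j}; S5={k,l,m}; S6={e,g,i}).
Every remaining block overlaps one of these, and no 5 of the listed blocks are pairwise disjoint, so 4 is the maximum.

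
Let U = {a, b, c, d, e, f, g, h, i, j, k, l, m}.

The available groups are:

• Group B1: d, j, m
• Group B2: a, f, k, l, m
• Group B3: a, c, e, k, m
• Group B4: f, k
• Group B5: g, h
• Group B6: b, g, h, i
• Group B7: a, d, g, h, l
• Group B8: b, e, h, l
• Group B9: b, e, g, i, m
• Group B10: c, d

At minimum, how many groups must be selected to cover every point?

B1 and B2 and B3 and B6 together: B1 ∪ B2 ∪ B3 ∪ B6 = {a, b, c, d, e, f, g, h, i, j, k, l, m} — every point is covered.
Only B1 contains j, so B1 is forced; the remaining 10 points need at least 3 more groups (each remaining group adds at most 4) — so at least 4 groups are needed, and 4 is optimal.

4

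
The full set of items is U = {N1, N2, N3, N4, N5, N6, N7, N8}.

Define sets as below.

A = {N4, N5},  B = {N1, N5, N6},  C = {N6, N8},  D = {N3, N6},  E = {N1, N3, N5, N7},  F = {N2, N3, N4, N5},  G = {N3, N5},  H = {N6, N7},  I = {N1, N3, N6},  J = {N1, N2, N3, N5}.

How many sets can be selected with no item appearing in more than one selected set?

2

C, G are pairwise disjoint (C={N6,N8}; G={N3,N5}).
Every remaining set overlaps one of these, and no 3 of the listed sets are pairwise disjoint, so 2 is the maximum.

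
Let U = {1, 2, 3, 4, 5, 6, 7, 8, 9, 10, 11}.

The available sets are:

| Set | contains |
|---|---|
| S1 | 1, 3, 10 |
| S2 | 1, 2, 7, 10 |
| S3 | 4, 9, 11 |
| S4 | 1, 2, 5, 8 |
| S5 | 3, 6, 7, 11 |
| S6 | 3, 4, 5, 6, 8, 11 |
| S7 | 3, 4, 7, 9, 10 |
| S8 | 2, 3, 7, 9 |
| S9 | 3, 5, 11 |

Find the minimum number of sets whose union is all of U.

S2, S6, and S8 cover everything between them: the union {1, 2, 3, 4, 5, 6, 7, 8, 9, 10, 11} is all of U.
No 2 of the 9 sets cover everything (all 36 combinations miss at least one element), so 3 is optimal.

3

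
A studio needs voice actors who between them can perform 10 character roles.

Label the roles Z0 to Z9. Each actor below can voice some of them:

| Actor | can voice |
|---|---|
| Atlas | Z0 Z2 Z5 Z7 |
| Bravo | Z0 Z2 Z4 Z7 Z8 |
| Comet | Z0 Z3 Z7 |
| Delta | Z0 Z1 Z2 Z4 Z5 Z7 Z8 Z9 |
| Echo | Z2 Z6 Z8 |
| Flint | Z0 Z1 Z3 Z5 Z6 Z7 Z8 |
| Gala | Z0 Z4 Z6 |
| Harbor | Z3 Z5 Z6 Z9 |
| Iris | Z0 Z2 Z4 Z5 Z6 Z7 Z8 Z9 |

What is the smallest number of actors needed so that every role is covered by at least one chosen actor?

2

Delta and Harbor together: Delta ∪ Harbor = {Z0, Z1, Z2, Z3, Z4, Z5, Z6, Z7, Z8, Z9} — every role is covered.
No single actor has all 10 roles (the largest, Delta, has 8), so 2 is optimal.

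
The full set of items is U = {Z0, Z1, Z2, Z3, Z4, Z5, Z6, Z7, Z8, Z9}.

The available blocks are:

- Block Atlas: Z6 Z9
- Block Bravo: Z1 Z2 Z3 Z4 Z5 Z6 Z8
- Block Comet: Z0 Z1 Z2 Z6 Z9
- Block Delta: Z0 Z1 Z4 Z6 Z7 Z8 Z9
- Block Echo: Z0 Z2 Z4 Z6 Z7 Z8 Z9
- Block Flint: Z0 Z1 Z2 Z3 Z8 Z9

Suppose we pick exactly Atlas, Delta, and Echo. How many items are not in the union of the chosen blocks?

Union of Atlas, Delta, Echo = {Z0, Z1, Z2, Z4, Z6, Z7, Z8, Z9}.
Not covered: Z3, Z5 — 2 items.

2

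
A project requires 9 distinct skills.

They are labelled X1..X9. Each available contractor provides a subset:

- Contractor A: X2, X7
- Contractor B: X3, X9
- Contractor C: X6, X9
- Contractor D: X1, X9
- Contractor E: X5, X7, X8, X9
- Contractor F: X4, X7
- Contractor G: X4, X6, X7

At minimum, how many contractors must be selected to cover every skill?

5

Take {A, B, D, E, G}. Their union is {X1, X2, X3, X4, X5, X6, X7, X8, X9}, which is all 9 skills.
No 4 of the 7 contractors cover everything (all 35 combinations miss at least one skill), so 5 is optimal.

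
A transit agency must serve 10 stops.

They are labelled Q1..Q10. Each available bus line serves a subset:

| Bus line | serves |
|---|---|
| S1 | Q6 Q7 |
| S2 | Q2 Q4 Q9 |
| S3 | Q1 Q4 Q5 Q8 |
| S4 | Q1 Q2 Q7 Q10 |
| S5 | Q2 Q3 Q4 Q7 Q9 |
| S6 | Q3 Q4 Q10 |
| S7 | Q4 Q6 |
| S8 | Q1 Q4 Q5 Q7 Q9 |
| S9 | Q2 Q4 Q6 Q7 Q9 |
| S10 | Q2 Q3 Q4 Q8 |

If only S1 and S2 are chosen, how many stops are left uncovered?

5

Union of S1, S2 = {Q2, Q4, Q6, Q7, Q9}.
Not covered: Q1, Q3, Q5, Q8, Q10 — 5 stops.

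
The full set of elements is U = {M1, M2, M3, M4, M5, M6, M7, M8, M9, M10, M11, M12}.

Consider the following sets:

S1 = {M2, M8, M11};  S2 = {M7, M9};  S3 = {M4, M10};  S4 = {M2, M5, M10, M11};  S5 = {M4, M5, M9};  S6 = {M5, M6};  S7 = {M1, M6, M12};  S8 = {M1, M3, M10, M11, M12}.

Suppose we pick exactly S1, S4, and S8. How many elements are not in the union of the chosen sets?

Union of S1, S4, S8 = {M1, M2, M3, M5, M8, M10, M11, M12}.
Not covered: M4, M6, M7, M9 — 4 elements.

4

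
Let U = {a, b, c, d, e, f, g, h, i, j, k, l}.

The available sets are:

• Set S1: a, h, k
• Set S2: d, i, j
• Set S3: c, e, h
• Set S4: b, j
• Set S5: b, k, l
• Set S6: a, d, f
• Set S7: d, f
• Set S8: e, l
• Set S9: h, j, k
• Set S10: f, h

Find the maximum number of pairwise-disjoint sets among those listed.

4

S1, S4, S7, S8 are pairwise disjoint (S1={a,h,k}; S4={b,j}; S7={d,f}; S8={e,l}).
Every remaining set overlaps one of these, and no 5 of the listed sets are pairwise disjoint, so 4 is the maximum.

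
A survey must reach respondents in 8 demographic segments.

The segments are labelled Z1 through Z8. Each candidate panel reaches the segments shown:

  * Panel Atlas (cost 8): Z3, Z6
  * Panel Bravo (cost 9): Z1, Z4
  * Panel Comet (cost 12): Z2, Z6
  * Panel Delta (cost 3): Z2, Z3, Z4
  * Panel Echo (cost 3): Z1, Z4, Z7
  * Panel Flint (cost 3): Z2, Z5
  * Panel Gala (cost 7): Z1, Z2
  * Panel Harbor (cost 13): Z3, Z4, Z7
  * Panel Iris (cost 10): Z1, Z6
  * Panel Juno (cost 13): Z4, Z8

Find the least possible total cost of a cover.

27

Atlas, Echo, Flint, Juno together cover every segment (Atlas ∪ Echo ∪ Flint ∪ Juno = {Z1, Z2, Z3, Z4, Z5, Z6, Z7, Z8}); total cost 8 + 3 + 3 + 13 = 27.
The greedy pick Delta, Echo, Flint, Atlas, Juno costs 30; no covering selection beats 27.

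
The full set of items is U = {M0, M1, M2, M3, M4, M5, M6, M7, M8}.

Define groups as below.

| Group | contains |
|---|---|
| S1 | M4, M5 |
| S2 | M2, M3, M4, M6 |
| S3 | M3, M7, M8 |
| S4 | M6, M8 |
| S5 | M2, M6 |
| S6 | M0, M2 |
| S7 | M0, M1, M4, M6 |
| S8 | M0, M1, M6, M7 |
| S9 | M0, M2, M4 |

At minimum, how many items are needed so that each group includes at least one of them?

4

The 4 items {M0, M4, M6, M8} hit every group.
No choice of 3 items meets every group, so 4 is the minimum.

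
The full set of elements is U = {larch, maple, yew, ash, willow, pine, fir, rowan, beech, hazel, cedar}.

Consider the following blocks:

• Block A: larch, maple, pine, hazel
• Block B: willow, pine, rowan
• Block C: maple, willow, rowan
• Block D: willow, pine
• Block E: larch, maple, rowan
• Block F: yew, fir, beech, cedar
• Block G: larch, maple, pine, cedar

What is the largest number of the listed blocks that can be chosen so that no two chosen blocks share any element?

3

D, E, F are pairwise disjoint (D={willow,pine}; E={larch,maple,rowan}; F={yew,fir,beech,cedar}).
Every remaining block overlaps one of these, and no 4 of the listed blocks are pairwise disjoint, so 3 is the maximum.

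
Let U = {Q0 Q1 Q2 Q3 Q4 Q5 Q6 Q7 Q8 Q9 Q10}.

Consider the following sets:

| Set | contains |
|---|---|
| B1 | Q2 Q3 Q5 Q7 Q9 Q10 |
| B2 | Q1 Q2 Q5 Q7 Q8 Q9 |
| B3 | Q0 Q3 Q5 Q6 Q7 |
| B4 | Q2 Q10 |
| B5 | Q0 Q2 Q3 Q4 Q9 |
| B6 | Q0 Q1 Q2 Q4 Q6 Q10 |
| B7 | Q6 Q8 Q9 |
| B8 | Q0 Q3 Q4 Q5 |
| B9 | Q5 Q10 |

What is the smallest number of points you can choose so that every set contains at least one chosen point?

3

Take H = {Q3, Q8, Q10}. Each listed set contains at least one of these, so H is a hitting set of size 3.
The sets B4, B7, B8 are pairwise disjoint, so any hitting set needs a separate point for each — at least 3. Hence 3 is optimal.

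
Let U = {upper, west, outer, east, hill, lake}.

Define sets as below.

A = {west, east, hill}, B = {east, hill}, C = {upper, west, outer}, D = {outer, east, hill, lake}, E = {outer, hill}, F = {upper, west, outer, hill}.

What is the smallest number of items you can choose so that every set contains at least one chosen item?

H = {outer, hill} meets every set (each contains at least one member of H), and |H| = 2.
The sets B, C are pairwise disjoint, so any hitting set needs a separate item for each — at least 2. Hence 2 is optimal.

2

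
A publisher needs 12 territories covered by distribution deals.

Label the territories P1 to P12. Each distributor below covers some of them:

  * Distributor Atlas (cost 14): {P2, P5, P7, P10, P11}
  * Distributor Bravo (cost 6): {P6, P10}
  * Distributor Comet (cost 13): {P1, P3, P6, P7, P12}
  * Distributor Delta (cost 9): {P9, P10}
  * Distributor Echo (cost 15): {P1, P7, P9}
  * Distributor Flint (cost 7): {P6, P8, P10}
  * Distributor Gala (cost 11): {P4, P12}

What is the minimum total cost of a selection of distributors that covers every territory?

54

Atlas, Comet, Delta, Flint, Gala together cover every territory (Atlas ∪ Comet ∪ Delta ∪ Flint ∪ Gala = {P1, P2, P3, P4, P5, P6, P7, P8, P9, P10, P11, P12}); total cost 14 + 13 + 9 + 7 + 11 = 54.
No covering selection has total cost below 54.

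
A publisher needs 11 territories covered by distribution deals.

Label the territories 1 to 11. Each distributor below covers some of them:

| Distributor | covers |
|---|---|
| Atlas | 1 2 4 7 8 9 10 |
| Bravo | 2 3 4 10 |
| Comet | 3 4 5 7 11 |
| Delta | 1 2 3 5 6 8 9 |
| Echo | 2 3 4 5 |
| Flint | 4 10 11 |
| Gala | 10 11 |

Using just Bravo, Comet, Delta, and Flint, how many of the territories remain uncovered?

0

Union of Bravo, Comet, Delta, Flint = {1, 2, 3, 4, 5, 6, 7, 8, 9, 10, 11} — that's every territory, so 0 are uncovered.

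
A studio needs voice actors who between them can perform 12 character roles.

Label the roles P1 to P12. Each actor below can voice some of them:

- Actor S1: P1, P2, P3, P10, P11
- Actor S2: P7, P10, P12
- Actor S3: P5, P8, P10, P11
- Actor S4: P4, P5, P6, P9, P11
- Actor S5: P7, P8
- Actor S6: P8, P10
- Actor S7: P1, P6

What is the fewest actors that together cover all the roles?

S1 and S2 and S3 and S4 together: S1 ∪ S2 ∪ S3 ∪ S4 = {P1, P2, P3, P4, P5, P6, P7, P8, P9, P10, P11, P12} — every role is covered.
No 3 of the 7 actors cover everything (all 35 combinations miss at least one role), so 4 is optimal.

4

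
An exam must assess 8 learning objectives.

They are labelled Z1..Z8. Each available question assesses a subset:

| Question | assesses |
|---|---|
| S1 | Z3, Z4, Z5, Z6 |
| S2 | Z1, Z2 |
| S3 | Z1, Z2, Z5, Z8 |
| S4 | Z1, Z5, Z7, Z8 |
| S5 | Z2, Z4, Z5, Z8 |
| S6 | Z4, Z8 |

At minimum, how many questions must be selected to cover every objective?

Take {S1, S4, S5}. Their union is {Z1, Z2, Z3, Z4, Z5, Z6, Z7, Z8}, which is all 8 objectives.
Only S1 contains Z3, so S1 is forced; the remaining 4 objectives need at least 2 more questions (each remaining question adds at most 3) — so at least 3 questions are needed, and 3 is optimal.

3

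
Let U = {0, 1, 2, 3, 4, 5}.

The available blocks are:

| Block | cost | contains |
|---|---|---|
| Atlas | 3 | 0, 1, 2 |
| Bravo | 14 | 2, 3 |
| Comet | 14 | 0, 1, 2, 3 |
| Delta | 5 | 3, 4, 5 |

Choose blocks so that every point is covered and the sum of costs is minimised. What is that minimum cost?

Atlas, Delta together cover every point (Atlas ∪ Delta = {0, 1, 2, 3, 4, 5}); total cost 3 + 5 = 8.
No covering selection has total cost below 8.

8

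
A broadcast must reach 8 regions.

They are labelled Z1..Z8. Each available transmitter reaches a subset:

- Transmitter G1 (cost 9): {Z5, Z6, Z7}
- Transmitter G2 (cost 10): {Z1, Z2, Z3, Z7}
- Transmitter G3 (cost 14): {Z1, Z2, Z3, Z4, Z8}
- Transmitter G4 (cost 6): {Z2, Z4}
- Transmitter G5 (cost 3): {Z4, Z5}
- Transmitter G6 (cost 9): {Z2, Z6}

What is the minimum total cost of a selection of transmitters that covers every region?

G1, G3 together cover every region (G1 ∪ G3 = {Z1, Z2, Z3, Z4, Z5, Z6, Z7, Z8}); total cost 9 + 14 = 23.
The greedy pick G5, G2, G1, G3 costs 36; no covering selection beats 23.

23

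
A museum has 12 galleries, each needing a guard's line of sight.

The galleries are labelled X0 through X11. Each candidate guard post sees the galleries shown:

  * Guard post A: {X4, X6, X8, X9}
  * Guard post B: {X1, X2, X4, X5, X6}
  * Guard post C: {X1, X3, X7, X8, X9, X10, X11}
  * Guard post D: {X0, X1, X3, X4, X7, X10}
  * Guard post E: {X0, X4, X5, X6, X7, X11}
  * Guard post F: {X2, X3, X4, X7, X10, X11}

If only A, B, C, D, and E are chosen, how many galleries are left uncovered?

Union of A, B, C, D, E = {X0, X1, X2, X3, X4, X5, X6, X7, X8, X9, X10, X11} — that's every gallery, so 0 are uncovered.

0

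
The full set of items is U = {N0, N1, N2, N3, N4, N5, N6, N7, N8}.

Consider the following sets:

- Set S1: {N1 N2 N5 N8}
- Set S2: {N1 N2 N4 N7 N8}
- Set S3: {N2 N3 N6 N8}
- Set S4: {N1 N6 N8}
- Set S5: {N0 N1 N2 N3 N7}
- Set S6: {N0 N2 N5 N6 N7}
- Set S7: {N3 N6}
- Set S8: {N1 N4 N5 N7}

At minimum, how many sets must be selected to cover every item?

3

Take {S2, S6, S7}. Their union is {N0, N1, N2, N3, N4, N5, N6, N7, N8}, which is all 9 items.
No 2 of the 8 sets cover everything (all 28 combinations miss at least one item), so 3 is optimal.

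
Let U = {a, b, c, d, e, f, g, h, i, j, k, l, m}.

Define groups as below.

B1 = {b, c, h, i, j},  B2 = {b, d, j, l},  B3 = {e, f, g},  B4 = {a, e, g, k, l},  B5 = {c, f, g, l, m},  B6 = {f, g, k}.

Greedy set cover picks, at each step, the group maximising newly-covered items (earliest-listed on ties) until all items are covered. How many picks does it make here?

Greedy: pick B1 (covers 5 new) → pick B4 (covers 5 new) → pick B5 (covers 2 new) → pick B2 (covers 1 new). Total picks: 4.

4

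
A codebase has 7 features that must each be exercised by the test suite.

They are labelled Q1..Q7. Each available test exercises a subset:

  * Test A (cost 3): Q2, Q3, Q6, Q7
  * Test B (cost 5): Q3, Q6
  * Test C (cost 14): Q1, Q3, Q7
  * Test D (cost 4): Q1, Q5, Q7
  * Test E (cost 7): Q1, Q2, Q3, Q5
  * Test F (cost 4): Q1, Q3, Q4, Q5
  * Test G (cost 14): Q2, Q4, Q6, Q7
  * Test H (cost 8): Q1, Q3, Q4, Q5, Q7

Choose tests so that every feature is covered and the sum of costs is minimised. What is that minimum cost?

A, F together cover every feature (A ∪ F = {Q1, Q2, Q3, Q4, Q5, Q6, Q7}); total cost 3 + 4 = 7.
No covering selection has total cost below 7.

7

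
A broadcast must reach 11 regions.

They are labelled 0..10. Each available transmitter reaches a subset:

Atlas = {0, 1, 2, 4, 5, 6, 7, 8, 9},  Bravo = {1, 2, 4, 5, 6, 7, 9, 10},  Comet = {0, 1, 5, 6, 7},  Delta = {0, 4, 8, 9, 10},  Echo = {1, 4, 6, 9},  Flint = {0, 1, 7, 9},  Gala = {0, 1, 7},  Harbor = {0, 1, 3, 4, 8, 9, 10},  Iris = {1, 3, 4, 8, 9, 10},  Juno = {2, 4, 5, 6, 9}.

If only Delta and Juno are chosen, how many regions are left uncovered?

Union of Delta, Juno = {0, 2, 4, 5, 6, 8, 9, 10}.
Not covered: 1, 3, 7 — 3 regions.

3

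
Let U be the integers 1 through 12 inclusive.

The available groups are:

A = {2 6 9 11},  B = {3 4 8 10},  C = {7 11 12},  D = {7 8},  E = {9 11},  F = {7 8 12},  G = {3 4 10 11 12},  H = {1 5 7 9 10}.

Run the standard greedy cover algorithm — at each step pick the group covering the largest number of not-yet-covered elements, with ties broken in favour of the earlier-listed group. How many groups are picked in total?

Greedy: pick G (covers 5 new) → pick H (covers 4 new) → pick A (covers 2 new) → pick B (covers 1 new). Total picks: 4.

4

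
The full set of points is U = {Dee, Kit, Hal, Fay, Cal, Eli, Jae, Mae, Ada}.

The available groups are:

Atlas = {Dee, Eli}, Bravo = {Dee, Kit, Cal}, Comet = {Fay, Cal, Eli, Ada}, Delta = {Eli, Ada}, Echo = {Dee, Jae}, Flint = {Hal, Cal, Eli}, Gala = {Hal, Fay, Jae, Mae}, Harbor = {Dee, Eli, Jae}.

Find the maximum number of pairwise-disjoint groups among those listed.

3

Bravo, Delta, Gala are pairwise disjoint (Bravo={Dee,Kit,Cal}; Delta={Eli,Ada}; Gala={Hal,Fay,Jae,Mae}).
Every remaining group overlaps one of these, and no 4 of the listed groups are pairwise disjoint, so 3 is the maximum.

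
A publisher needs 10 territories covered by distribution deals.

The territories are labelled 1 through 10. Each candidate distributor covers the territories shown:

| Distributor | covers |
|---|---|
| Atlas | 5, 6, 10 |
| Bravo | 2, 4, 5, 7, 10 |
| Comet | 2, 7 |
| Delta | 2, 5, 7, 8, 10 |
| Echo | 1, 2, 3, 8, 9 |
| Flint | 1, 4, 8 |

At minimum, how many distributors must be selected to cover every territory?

Atlas and Bravo and Echo together: Atlas ∪ Bravo ∪ Echo = {1, 2, 3, 4, 5, 6, 7, 8, 9, 10} — every territory is covered.
Only Echo contains 3, so Echo is forced; the remaining 5 territories need at least 2 more distributors (each remaining distributor adds at most 4) — so at least 3 distributors are needed, and 3 is optimal.

3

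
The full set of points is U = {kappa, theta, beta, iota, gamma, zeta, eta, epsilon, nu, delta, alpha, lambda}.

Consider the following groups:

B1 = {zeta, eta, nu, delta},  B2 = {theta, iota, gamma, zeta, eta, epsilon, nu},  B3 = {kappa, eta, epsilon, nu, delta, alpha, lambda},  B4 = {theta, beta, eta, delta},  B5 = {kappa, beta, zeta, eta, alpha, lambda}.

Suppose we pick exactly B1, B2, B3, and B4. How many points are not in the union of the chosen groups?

Union of B1, B2, B3, B4 = {kappa, theta, beta, iota, gamma, zeta, eta, epsilon, nu, delta, alpha, lambda} — that's every point, so 0 are uncovered.

0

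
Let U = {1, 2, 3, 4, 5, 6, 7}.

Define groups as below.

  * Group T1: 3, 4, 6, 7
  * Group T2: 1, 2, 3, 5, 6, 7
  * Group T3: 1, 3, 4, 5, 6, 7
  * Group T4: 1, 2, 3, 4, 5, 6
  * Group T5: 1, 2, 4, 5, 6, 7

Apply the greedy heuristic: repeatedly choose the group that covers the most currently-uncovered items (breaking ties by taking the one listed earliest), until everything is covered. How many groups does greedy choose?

Greedy: pick T2 (covers 6 new) → pick T1 (covers 1 new). Total picks: 2.

2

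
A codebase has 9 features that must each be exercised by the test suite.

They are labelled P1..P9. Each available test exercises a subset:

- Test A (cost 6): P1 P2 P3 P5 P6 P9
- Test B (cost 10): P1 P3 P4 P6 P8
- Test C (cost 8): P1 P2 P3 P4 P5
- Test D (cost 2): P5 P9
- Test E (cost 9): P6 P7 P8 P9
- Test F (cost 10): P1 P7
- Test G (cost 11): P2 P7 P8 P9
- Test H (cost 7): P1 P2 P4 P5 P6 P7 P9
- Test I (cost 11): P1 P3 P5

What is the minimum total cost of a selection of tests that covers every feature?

17

C, E together cover every feature (C ∪ E = {P1, P2, P3, P4, P5, P6, P7, P8, P9}); total cost 8 + 9 = 17.
The greedy pick A, H, E costs 22; no covering selection beats 17.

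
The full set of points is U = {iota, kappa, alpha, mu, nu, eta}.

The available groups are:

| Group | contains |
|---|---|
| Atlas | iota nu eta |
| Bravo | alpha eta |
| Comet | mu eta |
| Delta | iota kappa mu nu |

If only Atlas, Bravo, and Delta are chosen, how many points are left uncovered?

0

Union of Atlas, Bravo, Delta = {iota, kappa, alpha, mu, nu, eta} — that's every point, so 0 are uncovered.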